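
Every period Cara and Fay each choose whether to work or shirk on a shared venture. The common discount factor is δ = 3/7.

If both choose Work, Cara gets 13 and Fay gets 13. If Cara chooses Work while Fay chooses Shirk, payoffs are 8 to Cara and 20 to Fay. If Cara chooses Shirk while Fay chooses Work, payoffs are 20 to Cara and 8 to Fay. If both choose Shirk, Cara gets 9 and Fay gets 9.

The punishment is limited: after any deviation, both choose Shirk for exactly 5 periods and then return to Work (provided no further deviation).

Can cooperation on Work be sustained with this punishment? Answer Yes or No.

No

IC: δ+…+δ^5 ≥ (20−13)/(13−9) = 7/4.
At δ = 3/7: partial sum = 0.7392 < 1.7500. Cooperation not sustainable.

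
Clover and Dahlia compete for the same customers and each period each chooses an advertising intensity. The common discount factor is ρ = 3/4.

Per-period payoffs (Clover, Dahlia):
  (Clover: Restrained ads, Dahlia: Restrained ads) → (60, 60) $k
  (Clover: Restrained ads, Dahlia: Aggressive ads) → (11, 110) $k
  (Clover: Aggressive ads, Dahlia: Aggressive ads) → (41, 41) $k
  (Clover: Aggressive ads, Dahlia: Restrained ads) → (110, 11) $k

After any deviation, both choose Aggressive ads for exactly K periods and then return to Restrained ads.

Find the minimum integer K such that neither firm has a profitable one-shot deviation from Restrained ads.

8

No profitable deviation requires (60−41)(ρ+…+ρ^K) ≥ 110−60, i.e. ρ+…+ρ^K ≥ 50/19 ≈ 2.6316.
With ρ = 3/4, the partial sums are K=1: 0.7500, K=2: 1.3125, …, K=6: 2.4661, K=7: 2.5995, K=8: 2.6997.
K = 8 is the first length at which the sum reaches 2.6316.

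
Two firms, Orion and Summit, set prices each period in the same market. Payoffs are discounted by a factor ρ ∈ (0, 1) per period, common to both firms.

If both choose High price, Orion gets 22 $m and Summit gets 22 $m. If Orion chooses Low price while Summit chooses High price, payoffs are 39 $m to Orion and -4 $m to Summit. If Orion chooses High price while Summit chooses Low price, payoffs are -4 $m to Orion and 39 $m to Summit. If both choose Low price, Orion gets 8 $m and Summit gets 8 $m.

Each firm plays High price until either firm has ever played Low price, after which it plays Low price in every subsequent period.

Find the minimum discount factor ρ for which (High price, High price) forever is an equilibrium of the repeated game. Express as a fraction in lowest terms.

22/(1−ρ) ≥ 39 + 8ρ/(1−ρ)
22 ≥ 39 − 31ρ
ρ ≥ 17/31.

17/31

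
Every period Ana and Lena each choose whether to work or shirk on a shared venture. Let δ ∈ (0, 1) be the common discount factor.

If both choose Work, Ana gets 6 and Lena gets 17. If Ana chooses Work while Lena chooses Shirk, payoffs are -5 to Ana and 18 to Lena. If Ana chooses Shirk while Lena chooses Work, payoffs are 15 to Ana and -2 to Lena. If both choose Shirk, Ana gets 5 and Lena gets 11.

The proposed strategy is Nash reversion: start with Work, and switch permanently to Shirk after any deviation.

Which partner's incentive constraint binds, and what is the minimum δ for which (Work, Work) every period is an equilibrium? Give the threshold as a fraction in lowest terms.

Ana; δ ≥ 9/10

Ana: cooperation gives 6 each period; deviation gives 15 once then 5 forever.
  6/(1−δ) ≥ 15 + 5δ/(1−δ) ⇒ δ ≥ 9/10.
Lena: cooperation gives 17 each period; deviation gives 18 once then 11 forever.
  δ ≥ 1/7.
Both must hold, so the binding constraint is Ana's: δ ≥ 9/10.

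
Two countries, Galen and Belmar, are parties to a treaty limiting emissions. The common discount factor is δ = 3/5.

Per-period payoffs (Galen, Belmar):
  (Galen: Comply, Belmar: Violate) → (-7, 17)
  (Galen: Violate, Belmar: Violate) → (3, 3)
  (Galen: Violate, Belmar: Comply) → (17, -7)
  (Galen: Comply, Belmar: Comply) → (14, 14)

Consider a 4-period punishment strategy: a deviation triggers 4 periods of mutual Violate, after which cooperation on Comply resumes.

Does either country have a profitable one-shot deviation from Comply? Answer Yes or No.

No

IC: δ+…+δ^4 ≥ (17−14)/(14−3) = 3/11.
At δ = 3/5: partial sum = 1.3056 ≥ 0.2727. Cooperation sustainable.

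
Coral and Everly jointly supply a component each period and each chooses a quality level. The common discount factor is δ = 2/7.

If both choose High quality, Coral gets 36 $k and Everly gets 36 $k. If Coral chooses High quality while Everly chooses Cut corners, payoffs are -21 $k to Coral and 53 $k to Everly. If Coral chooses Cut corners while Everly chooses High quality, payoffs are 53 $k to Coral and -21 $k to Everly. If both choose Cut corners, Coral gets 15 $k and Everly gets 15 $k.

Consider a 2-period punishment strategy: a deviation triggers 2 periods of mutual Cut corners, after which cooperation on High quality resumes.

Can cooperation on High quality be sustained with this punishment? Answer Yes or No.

A one-shot deviation gives 53 now, then 15 for 2 periods, then back to 36.
Gain from deviating: (53−36) today; loss: (36−15) in each of the next 2 periods.
No-deviation condition: (36−15)(δ+…+δ^2) ≥ 53−36, i.e. δ+…+δ^2 ≥ 17/21.
At δ = 2/7: δ+…+δ^2 = 0.3673 < 0.8095.
So cooperation is not sustainable.

No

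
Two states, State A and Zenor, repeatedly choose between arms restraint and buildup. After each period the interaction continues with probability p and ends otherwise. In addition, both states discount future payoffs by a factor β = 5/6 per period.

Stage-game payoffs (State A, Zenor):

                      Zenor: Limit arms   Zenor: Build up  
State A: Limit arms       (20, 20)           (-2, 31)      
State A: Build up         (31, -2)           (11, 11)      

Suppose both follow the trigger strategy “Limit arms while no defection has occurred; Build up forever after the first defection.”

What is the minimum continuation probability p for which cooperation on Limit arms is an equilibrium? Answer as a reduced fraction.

Expected continuation weight on next period's payoff is β·p = 5/6·p, which plays the role of the discount factor.
Cooperation requires 5/6·p ≥ (31−20)/(31−11) = 11/20, hence p ≥ 33/50.

33/50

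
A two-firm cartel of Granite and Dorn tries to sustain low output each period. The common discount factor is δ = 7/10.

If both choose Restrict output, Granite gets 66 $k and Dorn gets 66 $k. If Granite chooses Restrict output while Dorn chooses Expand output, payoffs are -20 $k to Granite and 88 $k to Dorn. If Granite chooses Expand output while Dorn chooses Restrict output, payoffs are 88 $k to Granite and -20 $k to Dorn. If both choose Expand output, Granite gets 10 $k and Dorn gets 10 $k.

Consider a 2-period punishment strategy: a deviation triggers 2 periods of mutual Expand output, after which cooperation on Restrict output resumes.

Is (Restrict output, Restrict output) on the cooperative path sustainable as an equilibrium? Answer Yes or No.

Yes

Comparing payoff streams over the 3 periods until play realigns: cooperate → 66(1+δ+…+δ^2); deviate → 88 + 10(δ+…+δ^2).
Cooperation is sustained iff (66−10)(δ+…+δ^2) ≥ 88−66.
δ+…+δ^2 = 7/10·(1−(7/10)^2)/(1−7/10) = 1.1900, and (88−66)/(66−10) = 0.3929.
1.1900 ≥ 0.3929, so cooperation is sustainable.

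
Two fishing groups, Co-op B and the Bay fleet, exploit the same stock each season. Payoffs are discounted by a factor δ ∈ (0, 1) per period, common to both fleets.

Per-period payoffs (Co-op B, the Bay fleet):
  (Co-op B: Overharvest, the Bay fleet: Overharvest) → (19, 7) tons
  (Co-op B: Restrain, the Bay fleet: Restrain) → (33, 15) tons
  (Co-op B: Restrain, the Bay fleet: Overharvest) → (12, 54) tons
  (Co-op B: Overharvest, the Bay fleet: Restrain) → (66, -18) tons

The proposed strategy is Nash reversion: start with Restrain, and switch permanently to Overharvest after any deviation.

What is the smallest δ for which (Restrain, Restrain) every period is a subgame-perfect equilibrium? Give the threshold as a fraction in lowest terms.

39/47

For Co-op B: deviation gain 66−33 = 33, per-period punishment loss 33−19 = 14. IC gives δ ≥ 33/47.
For the Bay fleet: gain 39, loss 8 per period, so δ ≥ 39/47.
The tighter constraint is the Bay fleet's, so cooperation needs δ ≥ 39/47.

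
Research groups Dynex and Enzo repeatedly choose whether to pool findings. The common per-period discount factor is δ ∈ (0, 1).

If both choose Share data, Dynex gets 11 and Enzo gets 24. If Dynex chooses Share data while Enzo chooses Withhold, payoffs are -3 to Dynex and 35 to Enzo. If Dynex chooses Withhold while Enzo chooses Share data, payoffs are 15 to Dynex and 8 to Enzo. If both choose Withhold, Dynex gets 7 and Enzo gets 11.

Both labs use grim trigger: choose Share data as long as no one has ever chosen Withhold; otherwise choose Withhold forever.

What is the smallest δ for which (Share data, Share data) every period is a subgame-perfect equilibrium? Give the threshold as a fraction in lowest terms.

Dynex's threshold: (15−11)/(15−7) = 1/2.
Enzo's threshold: (35−24)/(35−11) = 11/24.
1/2 > 11/24, so Dynex binds and δ* = 1/2.

1/2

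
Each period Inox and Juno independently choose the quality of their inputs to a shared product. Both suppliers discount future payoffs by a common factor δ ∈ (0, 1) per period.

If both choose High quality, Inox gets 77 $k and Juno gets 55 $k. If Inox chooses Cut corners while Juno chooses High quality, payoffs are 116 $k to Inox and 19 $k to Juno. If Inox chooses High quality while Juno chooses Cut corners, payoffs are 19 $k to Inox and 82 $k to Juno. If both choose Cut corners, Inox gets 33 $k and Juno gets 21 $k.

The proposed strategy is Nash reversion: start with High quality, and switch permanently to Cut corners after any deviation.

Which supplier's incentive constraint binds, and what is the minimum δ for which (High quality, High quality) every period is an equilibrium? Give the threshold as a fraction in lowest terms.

Inox's threshold: (116−77)/(116−33) = 39/83.
Juno's threshold: (82−55)/(82−21) = 27/61.
39/83 > 27/61, so Inox binds and δ* = 39/83.

Inox; δ ≥ 39/83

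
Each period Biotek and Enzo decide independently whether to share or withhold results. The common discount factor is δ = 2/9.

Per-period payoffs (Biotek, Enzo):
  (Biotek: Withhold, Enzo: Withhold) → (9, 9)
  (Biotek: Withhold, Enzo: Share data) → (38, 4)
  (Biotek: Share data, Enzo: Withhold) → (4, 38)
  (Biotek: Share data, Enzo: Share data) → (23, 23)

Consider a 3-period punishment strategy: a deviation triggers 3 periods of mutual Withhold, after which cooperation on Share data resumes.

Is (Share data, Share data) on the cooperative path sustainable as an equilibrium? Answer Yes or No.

Comparing payoff streams over the 4 periods until play realigns: cooperate → 23(1+δ+…+δ^3); deviate → 38 + 9(δ+…+δ^3).
Cooperation is sustained iff (23−9)(δ+…+δ^3) ≥ 38−23.
δ+…+δ^3 = 2/9·(1−(2/9)^3)/(1−2/9) = 0.2826, and (38−23)/(23−9) = 1.0714.
0.2826 < 1.0714, so cooperation is not sustainable.

No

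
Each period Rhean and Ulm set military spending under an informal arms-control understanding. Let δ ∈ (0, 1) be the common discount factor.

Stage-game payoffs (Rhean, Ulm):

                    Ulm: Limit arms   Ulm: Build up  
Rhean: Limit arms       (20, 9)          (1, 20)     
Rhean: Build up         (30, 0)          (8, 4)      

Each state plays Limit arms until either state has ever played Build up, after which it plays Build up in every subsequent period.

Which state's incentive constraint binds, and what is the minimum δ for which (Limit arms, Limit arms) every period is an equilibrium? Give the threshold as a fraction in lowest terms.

Rhean: cooperation gives 20 each period; deviation gives 30 once then 8 forever.
  20/(1−δ) ≥ 30 + 8δ/(1−δ) ⇒ δ ≥ 10/22 = 5/11.
Ulm: cooperation gives 9 each period; deviation gives 20 once then 4 forever.
  δ ≥ 11/16.
Both must hold, so the binding constraint is Ulm's: δ ≥ 11/16.

Ulm; δ ≥ 11/16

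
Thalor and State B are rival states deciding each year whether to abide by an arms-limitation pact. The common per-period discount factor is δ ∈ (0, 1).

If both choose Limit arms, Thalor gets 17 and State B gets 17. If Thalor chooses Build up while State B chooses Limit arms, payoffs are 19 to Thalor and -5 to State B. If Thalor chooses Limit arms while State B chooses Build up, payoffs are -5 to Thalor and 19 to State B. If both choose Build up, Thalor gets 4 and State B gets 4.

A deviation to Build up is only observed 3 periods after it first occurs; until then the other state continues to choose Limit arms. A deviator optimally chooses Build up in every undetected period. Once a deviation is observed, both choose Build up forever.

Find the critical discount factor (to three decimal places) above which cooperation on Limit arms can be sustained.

The best deviation is to choose Build up for all 3 undetected periods, earning 19 each, then 4 forever once detected.
Deviation value: 19(1−δ^3)/(1−δ) + 4δ^3/(1−δ); cooperation value: 17/(1−δ).
IC: 17 ≥ 19(1−δ^3) + 4δ^3 = 19 − 15δ^3.
So δ^3 ≥ 2/15, giving δ ≥ (2/15)^(1/3) ≈ 0.511.

0.511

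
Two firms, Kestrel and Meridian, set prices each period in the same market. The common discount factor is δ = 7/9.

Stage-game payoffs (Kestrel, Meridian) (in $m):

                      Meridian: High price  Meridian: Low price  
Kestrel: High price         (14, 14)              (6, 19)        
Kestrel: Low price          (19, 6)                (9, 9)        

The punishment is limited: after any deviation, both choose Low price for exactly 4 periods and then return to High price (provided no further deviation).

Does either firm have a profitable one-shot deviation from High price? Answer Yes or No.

IC: δ+…+δ^4 ≥ (19−14)/(14−9) = 1.
At δ = 7/9: partial sum = 2.2192 ≥ 1.0000. Cooperation sustainable.

No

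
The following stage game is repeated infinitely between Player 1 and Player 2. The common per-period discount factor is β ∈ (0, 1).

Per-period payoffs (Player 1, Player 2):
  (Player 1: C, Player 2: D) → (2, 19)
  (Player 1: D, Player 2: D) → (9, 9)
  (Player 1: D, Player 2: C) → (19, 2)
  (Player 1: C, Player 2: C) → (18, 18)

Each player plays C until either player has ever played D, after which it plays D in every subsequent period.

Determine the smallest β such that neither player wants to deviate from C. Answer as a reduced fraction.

1/10

18/(1−β) ≥ 19 + 9β/(1−β)
18 ≥ 19 − 10β
β ≥ 1/10.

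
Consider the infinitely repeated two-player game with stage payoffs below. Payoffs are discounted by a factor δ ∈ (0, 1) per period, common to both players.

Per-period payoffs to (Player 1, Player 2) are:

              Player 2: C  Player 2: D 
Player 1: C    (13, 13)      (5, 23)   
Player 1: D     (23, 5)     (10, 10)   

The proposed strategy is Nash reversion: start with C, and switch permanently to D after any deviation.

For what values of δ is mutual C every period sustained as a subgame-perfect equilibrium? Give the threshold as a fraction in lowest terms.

One-period gain from deviating is 23 − 13 = 10. The loss is 13 − 10 = 3 in every subsequent period, with present value 3·δ/(1−δ).
Deviation is unprofitable when 3·δ/(1−δ) ≥ 10, i.e. δ/(1−δ) ≥ 10/3.
Equivalently δ ≥ 10/(10+3) = 10/13.

10/13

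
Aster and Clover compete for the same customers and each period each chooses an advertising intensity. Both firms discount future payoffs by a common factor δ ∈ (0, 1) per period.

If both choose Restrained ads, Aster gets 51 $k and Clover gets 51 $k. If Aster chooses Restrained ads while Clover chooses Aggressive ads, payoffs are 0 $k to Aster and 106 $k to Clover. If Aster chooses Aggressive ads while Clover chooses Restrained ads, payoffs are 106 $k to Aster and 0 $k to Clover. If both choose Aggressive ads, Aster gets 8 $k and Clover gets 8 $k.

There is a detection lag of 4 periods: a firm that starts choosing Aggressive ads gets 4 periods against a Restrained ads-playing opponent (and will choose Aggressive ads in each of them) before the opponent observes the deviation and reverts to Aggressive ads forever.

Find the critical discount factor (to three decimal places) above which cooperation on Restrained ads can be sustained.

0.866

A deviator earns 106 for 4 periods, then 8 forever; cooperating earns 51 forever. Multiplying the IC by (1−δ):
51 ≥ 106(1−δ^4) + 8δ^4, so 98·δ^4 ≥ 55 and δ^4 ≥ 55/98.
δ ≥ (55/98)^(1/4) ≈ 0.866.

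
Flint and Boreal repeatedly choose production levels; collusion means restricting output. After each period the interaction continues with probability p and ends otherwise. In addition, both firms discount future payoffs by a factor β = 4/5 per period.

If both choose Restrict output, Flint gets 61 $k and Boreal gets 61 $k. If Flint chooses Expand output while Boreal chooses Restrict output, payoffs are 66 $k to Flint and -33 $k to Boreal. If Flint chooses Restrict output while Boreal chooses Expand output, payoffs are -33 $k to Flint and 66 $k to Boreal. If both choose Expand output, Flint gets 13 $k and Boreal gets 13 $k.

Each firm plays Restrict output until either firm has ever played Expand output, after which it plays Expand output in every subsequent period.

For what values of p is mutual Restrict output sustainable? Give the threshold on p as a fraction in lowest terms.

Expected continuation weight on next period's payoff is β·p = 4/5·p, which plays the role of the discount factor.
Cooperation requires 4/5·p ≥ (66−61)/(66−13) = 5/53, hence p ≥ 25/212.

25/212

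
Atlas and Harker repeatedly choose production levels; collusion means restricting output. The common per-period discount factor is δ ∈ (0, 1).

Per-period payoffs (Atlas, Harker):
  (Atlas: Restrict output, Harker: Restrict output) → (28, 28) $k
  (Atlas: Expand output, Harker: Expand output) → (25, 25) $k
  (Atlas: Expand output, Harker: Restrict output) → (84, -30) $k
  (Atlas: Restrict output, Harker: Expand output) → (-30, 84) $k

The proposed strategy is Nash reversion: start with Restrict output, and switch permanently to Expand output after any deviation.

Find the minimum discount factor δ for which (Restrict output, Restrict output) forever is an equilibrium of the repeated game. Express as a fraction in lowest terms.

28/(1−δ) ≥ 84 + 25δ/(1−δ)
28 ≥ 84 − 59δ
δ ≥ 56/59.

56/59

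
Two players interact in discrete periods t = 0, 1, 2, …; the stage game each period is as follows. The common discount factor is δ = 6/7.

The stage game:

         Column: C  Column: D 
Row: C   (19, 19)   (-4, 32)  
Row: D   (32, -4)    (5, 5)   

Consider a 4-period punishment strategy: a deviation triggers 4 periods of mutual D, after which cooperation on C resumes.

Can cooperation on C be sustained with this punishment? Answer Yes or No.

Yes

A one-shot deviation gives 32 now, then 5 for 4 periods, then back to 19.
Gain from deviating: (32−19) today; loss: (19−5) in each of the next 4 periods.
No-deviation condition: (19−5)(δ+…+δ^4) ≥ 32−19, i.e. δ+…+δ^4 ≥ 13/14.
At δ = 6/7: δ+…+δ^4 = 2.7613 ≥ 0.9286.
So cooperation is sustainable.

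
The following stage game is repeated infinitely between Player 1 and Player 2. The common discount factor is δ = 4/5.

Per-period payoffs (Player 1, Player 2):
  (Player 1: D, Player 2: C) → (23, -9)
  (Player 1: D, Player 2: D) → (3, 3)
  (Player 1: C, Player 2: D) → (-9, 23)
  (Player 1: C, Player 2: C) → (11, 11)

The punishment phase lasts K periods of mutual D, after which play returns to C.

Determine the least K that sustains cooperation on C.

IC: δ(1−δ^K)/(1−δ) ≥ (23−11)/(11−3) = 3/2.
With δ = 4/5: need 1 − δ^K ≥ 3/2·(1−4/5)/(4/5), i.e. δ^K ≤ 0.6250.
Since (4/5)^2 = 0.6400 and (4/5)^3 = 0.5120, the smallest such K is 3.

3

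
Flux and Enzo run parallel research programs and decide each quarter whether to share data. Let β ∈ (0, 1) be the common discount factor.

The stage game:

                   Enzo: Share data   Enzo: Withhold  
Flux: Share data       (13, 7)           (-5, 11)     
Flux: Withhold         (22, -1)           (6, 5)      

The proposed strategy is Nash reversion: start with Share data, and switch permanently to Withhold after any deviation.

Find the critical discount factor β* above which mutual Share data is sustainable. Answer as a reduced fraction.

2/3

For Flux: deviation gain 22−13 = 9, per-period punishment loss 13−6 = 7. IC gives β ≥ 9/16.
For Enzo: gain 4, loss 2 per period, so β ≥ 4/6 = 2/3.
The tighter constraint is Enzo's, so cooperation needs β ≥ 2/3.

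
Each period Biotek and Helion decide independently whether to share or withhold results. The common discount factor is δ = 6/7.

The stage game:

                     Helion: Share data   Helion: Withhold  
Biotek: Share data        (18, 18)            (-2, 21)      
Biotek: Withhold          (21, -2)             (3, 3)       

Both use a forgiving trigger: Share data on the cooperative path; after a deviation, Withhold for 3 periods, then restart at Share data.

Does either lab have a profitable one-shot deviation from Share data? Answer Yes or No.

No

A one-shot deviation gives 21 now, then 3 for 3 periods, then back to 18.
Gain from deviating: (21−18) today; loss: (18−3) in each of the next 3 periods.
No-deviation condition: (18−3)(δ+…+δ^3) ≥ 21−18, i.e. δ+…+δ^3 ≥ 1/5.
At δ = 6/7: δ+…+δ^3 = 2.2216 ≥ 0.2000.
So cooperation is sustainable.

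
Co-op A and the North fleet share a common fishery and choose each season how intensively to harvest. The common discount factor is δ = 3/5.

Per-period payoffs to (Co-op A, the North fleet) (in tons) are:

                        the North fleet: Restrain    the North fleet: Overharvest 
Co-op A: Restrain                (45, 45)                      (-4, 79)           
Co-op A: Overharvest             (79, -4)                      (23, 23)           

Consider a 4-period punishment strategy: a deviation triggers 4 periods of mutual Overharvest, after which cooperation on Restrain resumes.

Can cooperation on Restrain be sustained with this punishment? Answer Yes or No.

No

Comparing payoff streams over the 5 periods until play realigns: cooperate → 45(1+δ+…+δ^4); deviate → 79 + 23(δ+…+δ^4).
Cooperation is sustained iff (45−23)(δ+…+δ^4) ≥ 79−45.
δ+…+δ^4 = 3/5·(1−(3/5)^4)/(1−3/5) = 1.3056, and (79−45)/(45−23) = 1.5455.
1.3056 < 1.5455, so cooperation is not sustainable.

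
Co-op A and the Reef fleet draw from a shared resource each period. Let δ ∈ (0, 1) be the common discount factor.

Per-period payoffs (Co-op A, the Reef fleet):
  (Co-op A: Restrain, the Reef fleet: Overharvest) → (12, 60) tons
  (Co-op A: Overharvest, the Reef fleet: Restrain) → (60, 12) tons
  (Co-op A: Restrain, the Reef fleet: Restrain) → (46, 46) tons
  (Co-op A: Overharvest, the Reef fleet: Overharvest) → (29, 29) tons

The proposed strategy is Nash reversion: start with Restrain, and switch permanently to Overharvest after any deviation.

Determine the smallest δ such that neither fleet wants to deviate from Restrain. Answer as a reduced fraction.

Cooperation forever yields 46 each period: 46/(1−δ).
Deviating yields 60 once, then 29 forever: 60 + 29δ/(1−δ).
No profitable deviation requires 46/(1−δ) ≥ 60 + 29δ/(1−δ).
Multiplying by (1−δ): 46 ≥ 60(1−δ) + 29δ = 60 − 31δ.
So 31δ ≥ 14, i.e. δ ≥ 14/31.

14/31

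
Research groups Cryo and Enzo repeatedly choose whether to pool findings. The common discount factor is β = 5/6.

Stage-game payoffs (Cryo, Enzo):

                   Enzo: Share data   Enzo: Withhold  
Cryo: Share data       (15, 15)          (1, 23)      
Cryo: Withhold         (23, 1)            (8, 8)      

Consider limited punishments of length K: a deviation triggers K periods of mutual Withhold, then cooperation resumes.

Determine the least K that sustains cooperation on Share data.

2

No profitable deviation requires (15−8)(β+…+β^K) ≥ 23−15, i.e. β+…+β^K ≥ 8/7 ≈ 1.1429.
With β = 5/6, the partial sums are K=1: 0.8333, K=2: 1.5278.
K = 2 is the first length at which the sum reaches 1.1429.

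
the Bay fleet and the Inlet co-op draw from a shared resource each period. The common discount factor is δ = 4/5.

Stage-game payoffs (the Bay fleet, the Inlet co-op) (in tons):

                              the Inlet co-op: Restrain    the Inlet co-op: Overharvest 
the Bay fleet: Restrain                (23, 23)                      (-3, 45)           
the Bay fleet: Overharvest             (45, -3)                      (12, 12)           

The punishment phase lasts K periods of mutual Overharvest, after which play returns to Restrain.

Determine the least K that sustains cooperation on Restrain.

IC: δ(1−δ^K)/(1−δ) ≥ (45−23)/(23−12) = 2.
With δ = 4/5: need 1 − δ^K ≥ 2·(1−4/5)/(4/5), i.e. δ^K ≤ 0.5000.
Since (4/5)^3 = 0.5120 and (4/5)^4 = 0.4096, the smallest such K is 4.

4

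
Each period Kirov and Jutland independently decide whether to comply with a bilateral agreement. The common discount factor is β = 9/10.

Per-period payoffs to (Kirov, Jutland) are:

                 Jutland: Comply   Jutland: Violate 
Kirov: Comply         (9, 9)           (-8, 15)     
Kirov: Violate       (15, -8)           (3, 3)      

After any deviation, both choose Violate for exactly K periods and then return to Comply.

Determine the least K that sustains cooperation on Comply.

Need Σ_{k=1}^{K} β^k ≥ (15−9)/(9−3) = 1.0000 at β = 9/10.
At K = 1 the sum is 0.9000 < 1.0000; at K = 2 it is 1.7100 ≥ 1.0000.
So the minimum punishment length is K = 2.

2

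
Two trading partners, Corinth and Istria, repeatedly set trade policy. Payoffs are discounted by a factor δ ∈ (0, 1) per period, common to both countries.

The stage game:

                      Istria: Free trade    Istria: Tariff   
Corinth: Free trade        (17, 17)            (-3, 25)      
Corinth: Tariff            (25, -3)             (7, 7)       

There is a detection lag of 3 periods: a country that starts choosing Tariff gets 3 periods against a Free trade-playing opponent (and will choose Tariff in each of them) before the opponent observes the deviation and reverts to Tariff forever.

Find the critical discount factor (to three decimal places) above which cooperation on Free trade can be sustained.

A deviator earns 25 for 3 periods, then 7 forever; cooperating earns 17 forever. Multiplying the IC by (1−δ):
17 ≥ 25(1−δ^3) + 7δ^3, so 18·δ^3 ≥ 8 and δ^3 ≥ 4/9.
δ ≥ (4/9)^(1/3) ≈ 0.763.

0.763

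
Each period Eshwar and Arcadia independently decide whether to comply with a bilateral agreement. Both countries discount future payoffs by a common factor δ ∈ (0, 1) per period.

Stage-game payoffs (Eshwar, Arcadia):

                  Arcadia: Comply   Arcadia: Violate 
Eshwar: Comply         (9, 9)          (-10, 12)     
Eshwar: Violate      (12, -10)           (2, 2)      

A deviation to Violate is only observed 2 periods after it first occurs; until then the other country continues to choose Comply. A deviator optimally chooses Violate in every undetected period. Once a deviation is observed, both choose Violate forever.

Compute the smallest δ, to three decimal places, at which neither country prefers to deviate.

0.548

Deviating for the 2 undetected periods gains 12−9 = 3 per period over cooperation, then loses 9−2 = 7 per period forever once punishment starts.
Gain: 3(1 + δ + … + δ^1); loss: 7·δ^2/(1−δ).
No profitable deviation ⇔ 3(1−δ^2) ≤ 7·δ^2, i.e. δ^2 ≥ 3/(3+7) = 3/10.
Hence δ ≥ (3/10)^(1/2) ≈ 0.548.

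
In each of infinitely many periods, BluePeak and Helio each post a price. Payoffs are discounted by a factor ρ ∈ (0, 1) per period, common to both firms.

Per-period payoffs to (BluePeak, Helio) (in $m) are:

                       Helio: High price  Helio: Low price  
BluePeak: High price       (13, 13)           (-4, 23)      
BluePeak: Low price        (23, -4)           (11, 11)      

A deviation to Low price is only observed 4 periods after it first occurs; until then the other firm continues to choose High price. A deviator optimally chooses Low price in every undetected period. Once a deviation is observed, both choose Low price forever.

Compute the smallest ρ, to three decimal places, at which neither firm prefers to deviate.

The best deviation is to choose Low price for all 4 undetected periods, earning 23 each, then 11 forever once detected.
Deviation value: 23(1−ρ^4)/(1−ρ) + 11ρ^4/(1−ρ); cooperation value: 13/(1−ρ).
IC: 13 ≥ 23(1−ρ^4) + 11ρ^4 = 23 − 12ρ^4.
So ρ^4 ≥ 10/12 = 5/6, giving ρ ≥ (5/6)^(1/4) ≈ 0.955.

0.955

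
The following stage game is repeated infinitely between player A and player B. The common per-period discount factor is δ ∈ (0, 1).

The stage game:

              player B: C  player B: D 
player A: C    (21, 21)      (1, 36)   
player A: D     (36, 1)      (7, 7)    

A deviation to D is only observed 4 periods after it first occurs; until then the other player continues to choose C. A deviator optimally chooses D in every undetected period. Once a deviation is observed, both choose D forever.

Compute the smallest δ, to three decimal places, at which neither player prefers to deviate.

The best deviation is to choose D for all 4 undetected periods, earning 36 each, then 7 forever once detected.
Deviation value: 36(1−δ^4)/(1−δ) + 7δ^4/(1−δ); cooperation value: 21/(1−δ).
IC: 21 ≥ 36(1−δ^4) + 7δ^4 = 36 − 29δ^4.
So δ^4 ≥ 15/29, giving δ ≥ (15/29)^(1/4) ≈ 0.848.

0.848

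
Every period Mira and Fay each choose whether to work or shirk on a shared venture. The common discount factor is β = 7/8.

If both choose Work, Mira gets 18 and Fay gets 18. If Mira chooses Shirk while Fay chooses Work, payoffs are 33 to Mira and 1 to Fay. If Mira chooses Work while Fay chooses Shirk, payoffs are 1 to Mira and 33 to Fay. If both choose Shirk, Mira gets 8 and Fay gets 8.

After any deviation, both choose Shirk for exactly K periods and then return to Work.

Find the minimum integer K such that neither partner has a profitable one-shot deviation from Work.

IC: β(1−β^K)/(1−β) ≥ (33−18)/(18−8) = 3/2.
With β = 7/8: need 1 − β^K ≥ 3/2·(1−7/8)/(7/8), i.e. β^K ≤ 0.7857.
Since (7/8)^1 = 0.8750 and (7/8)^2 = 0.7656, the smallest such K is 2.

2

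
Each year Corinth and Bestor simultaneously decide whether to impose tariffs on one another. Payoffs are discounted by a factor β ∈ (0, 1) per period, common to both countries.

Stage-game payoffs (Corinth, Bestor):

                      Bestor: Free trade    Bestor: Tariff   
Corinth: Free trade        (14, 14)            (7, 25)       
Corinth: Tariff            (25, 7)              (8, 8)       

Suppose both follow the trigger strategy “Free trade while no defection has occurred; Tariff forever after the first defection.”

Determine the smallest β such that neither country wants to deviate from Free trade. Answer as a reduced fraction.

14/(1−β) ≥ 25 + 8β/(1−β)
14 ≥ 25 − 17β
β ≥ 11/17.

11/17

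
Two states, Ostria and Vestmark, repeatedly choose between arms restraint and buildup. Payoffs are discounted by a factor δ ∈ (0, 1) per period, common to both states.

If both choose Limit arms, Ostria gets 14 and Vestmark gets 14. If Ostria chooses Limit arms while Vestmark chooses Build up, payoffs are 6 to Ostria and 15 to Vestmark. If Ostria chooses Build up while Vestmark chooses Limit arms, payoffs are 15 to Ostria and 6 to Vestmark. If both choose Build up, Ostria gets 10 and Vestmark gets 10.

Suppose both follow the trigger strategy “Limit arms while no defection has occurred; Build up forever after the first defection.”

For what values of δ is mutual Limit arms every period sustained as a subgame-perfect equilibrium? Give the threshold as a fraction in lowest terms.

1/5

Under grim trigger the critical discount factor is (T−C)/(T−P) with T = 15, C = 14, P = 10.
δ* = (15−14)/(15−10) = 1/5.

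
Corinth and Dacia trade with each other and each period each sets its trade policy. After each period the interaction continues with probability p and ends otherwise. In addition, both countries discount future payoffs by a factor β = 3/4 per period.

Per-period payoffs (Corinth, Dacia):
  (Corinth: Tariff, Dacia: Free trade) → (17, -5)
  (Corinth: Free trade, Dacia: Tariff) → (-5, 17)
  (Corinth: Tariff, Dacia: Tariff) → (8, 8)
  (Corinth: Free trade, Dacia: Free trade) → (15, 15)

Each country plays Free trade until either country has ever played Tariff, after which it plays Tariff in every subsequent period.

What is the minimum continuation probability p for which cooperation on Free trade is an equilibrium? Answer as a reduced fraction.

8/27

Expected continuation weight on next period's payoff is β·p = 3/4·p, which plays the role of the discount factor.
Cooperation requires 3/4·p ≥ (17−15)/(17−8) = 2/9, hence p ≥ 8/27.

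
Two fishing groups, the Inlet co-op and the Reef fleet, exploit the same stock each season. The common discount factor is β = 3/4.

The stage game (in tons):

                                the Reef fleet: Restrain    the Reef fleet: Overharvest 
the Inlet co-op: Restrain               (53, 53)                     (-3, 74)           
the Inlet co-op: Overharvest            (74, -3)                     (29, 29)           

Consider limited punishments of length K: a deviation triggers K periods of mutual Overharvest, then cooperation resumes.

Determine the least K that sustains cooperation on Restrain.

No profitable deviation requires (53−29)(β+…+β^K) ≥ 74−53, i.e. β+…+β^K ≥ 7/8 ≈ 0.8750.
With β = 3/4, the partial sums are K=1: 0.7500, K=2: 1.3125.
K = 2 is the first length at which the sum reaches 0.8750.

2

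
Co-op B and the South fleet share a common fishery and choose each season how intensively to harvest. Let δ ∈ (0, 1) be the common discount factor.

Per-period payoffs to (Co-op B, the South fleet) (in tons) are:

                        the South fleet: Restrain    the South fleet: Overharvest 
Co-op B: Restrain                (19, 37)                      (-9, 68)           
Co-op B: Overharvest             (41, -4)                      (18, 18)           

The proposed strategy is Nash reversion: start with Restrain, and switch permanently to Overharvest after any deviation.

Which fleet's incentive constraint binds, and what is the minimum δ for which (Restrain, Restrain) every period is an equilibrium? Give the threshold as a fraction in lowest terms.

Co-op B; δ ≥ 22/23

Co-op B: cooperation gives 19 each period; deviation gives 41 once then 18 forever.
  19/(1−δ) ≥ 41 + 18δ/(1−δ) ⇒ δ ≥ 22/23.
the South fleet: cooperation gives 37 each period; deviation gives 68 once then 18 forever.
  δ ≥ 31/50.
Both must hold, so the binding constraint is Co-op B's: δ ≥ 22/23.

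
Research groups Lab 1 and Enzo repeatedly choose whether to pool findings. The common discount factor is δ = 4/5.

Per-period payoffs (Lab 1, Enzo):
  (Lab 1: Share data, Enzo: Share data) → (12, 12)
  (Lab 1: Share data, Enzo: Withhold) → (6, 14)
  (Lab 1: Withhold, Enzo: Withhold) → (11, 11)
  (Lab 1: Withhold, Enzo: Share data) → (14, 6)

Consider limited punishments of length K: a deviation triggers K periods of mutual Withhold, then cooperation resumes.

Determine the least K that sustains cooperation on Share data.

No profitable deviation requires (12−11)(δ+…+δ^K) ≥ 14−12, i.e. δ+…+δ^K ≥ 2 ≈ 2.0000.
With δ = 4/5, the partial sums are K=1: 0.8000, K=2: 1.4400, K=3: 1.9520, K=4: 2.3616.
K = 4 is the first length at which the sum reaches 2.0000.

4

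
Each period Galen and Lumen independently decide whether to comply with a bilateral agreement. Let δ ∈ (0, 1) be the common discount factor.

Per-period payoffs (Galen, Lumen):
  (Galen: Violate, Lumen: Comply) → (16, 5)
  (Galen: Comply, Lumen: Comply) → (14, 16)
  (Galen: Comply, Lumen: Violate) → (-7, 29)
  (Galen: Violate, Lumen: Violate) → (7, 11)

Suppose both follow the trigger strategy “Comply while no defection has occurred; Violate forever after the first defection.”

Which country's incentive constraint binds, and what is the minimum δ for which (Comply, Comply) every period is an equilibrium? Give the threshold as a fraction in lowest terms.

For Galen: deviation gain 16−14 = 2, per-period punishment loss 14−7 = 7. IC gives δ ≥ 2/9.
For Lumen: gain 13, loss 5 per period, so δ ≥ 13/18.
The tighter constraint is Lumen's, so cooperation needs δ ≥ 13/18.

Lumen; δ ≥ 13/18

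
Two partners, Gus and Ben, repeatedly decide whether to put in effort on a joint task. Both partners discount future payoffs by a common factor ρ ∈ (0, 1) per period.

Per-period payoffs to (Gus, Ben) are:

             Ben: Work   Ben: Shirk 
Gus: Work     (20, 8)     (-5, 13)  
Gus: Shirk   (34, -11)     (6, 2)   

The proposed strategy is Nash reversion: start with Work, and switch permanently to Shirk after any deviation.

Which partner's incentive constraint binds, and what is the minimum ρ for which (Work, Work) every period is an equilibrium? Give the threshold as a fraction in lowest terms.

Gus; ρ ≥ 1/2

Gus: cooperation gives 20 each period; deviation gives 34 once then 6 forever.
  20/(1−ρ) ≥ 34 + 6ρ/(1−ρ) ⇒ ρ ≥ 14/28 = 1/2.
Ben: cooperation gives 8 each period; deviation gives 13 once then 2 forever.
  ρ ≥ 5/11.
Both must hold, so the binding constraint is Gus's: ρ ≥ 1/2.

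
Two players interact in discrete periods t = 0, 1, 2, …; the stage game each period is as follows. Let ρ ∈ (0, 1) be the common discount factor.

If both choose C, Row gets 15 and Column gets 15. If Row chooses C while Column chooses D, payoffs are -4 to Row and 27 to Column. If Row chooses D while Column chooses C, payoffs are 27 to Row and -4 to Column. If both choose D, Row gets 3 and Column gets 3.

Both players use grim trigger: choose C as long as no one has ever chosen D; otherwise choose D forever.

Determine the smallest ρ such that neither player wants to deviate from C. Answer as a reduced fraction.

1/2

One-period gain from deviating is 27 − 15 = 12. The loss is 15 − 3 = 12 in every subsequent period, with present value 12·ρ/(1−ρ).
Deviation is unprofitable when 12·ρ/(1−ρ) ≥ 12, i.e. ρ/(1−ρ) ≥ 1.
Equivalently ρ ≥ 12/(12+12) = 1/2.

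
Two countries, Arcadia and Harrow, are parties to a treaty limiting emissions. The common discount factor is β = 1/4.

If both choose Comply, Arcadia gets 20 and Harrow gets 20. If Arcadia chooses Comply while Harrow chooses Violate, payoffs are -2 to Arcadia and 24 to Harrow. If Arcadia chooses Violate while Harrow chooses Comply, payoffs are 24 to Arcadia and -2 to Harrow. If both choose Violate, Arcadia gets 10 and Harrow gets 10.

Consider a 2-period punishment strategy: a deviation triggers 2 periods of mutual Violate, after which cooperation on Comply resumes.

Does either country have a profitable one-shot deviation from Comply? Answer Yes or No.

Comparing payoff streams over the 3 periods until play realigns: cooperate → 20(1+β+…+β^2); deviate → 24 + 10(β+…+β^2).
Cooperation is sustained iff (20−10)(β+…+β^2) ≥ 24−20.
β+…+β^2 = 1/4·(1−(1/4)^2)/(1−1/4) = 0.3125, and (24−20)/(20−10) = 0.4000.
0.3125 < 0.4000, so cooperation is not sustainable.

Yes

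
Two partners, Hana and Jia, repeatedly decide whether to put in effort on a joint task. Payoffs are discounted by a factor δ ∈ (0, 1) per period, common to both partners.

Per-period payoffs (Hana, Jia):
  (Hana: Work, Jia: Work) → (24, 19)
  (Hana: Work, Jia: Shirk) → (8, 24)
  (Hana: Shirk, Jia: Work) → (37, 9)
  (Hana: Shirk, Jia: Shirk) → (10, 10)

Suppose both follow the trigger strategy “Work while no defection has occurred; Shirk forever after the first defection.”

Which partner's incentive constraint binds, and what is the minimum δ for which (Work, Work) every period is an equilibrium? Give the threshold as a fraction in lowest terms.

Hana; δ ≥ 13/27

For Hana: deviation gain 37−24 = 13, per-period punishment loss 24−10 = 14. IC gives δ ≥ 13/27.
For Jia: gain 5, loss 9 per period, so δ ≥ 5/14.
The tighter constraint is Hana's, so cooperation needs δ ≥ 13/27.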